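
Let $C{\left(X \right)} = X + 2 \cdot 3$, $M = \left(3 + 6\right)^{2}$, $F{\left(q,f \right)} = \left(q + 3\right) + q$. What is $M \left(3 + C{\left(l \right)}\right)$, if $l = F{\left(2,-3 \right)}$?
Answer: $1296$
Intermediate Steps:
$F{\left(q,f \right)} = 3 + 2 q$ ($F{\left(q,f \right)} = \left(3 + q\right) + q = 3 + 2 q$)
$l = 7$ ($l = 3 + 2 \cdot 2 = 3 + 4 = 7$)
$M = 81$ ($M = 9^{2} = 81$)
$C{\left(X \right)} = 6 + X$ ($C{\left(X \right)} = X + 6 = 6 + X$)
$M \left(3 + C{\left(l \right)}\right) = 81 \left(3 + \left(6 + 7\right)\right) = 81 \left(3 + 13\right) = 81 \cdot 16 = 1296$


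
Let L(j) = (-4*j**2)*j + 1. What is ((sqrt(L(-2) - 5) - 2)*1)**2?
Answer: 32 - 8*sqrt(7) ≈ 10.834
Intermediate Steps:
L(j) = 1 - 4*j**3 (L(j) = -4*j**3 + 1 = 1 - 4*j**3)
((sqrt(L(-2) - 5) - 2)*1)**2 = ((sqrt((1 - 4*(-2)**3) - 5) - 2)*1)**2 = ((sqrt((1 - 4*(-8)) - 5) - 2)*1)**2 = ((sqrt((1 + 32) - 5) - 2)*1)**2 = ((sqrt(33 - 5) - 2)*1)**2 = ((sqrt(28) - 2)*1)**2 = ((2*sqrt(7) - 2)*1)**2 = ((-2 + 2*sqrt(7))*1)**2 = (-2 + 2*sqrt(7))**2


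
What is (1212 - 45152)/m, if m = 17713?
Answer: -43940/17713 ≈ -2.4807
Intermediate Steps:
(1212 - 45152)/m = (1212 - 45152)/17713 = -43940*1/17713 = -43940/17713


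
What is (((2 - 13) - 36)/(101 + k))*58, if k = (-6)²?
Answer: -2726/137 ≈ -19.898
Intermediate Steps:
k = 36
(((2 - 13) - 36)/(101 + k))*58 = (((2 - 13) - 36)/(101 + 36))*58 = ((-11 - 36)/137)*58 = -47*1/137*58 = -47/137*58 = -2726/137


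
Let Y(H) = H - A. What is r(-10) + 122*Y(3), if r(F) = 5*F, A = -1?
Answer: 438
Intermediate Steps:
Y(H) = 1 + H (Y(H) = H - 1*(-1) = H + 1 = 1 + H)
r(-10) + 122*Y(3) = 5*(-10) + 122*(1 + 3) = -50 + 122*4 = -50 + 488 = 438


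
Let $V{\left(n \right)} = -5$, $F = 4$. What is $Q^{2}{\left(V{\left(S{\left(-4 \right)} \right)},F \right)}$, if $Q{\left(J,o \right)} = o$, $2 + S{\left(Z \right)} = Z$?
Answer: $16$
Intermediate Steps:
$S{\left(Z \right)} = -2 + Z$
$Q^{2}{\left(V{\left(S{\left(-4 \right)} \right)},F \right)} = 4^{2} = 16$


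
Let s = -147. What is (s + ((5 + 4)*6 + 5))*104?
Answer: -9152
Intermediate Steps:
(s + ((5 + 4)*6 + 5))*104 = (-147 + ((5 + 4)*6 + 5))*104 = (-147 + (9*6 + 5))*104 = (-147 + (54 + 5))*104 = (-147 + 59)*104 = -88*104 = -9152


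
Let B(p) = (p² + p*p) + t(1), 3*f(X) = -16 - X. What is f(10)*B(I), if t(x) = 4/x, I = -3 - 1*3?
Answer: -1976/3 ≈ -658.67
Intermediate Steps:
I = -6 (I = -3 - 3 = -6)
f(X) = -16/3 - X/3 (f(X) = (-16 - X)/3 = -16/3 - X/3)
B(p) = 4 + 2*p² (B(p) = (p² + p*p) + 4/1 = (p² + p²) + 4*1 = 2*p² + 4 = 4 + 2*p²)
f(10)*B(I) = (-16/3 - ⅓*10)*(4 + 2*(-6)²) = (-16/3 - 10/3)*(4 + 2*36) = -26*(4 + 72)/3 = -26/3*76 = -1976/3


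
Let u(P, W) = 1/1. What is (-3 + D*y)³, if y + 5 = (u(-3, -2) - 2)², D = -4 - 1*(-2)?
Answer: 125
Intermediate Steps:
u(P, W) = 1
D = -2 (D = -4 + 2 = -2)
y = -4 (y = -5 + (1 - 2)² = -5 + (-1)² = -5 + 1 = -4)
(-3 + D*y)³ = (-3 - 2*(-4))³ = (-3 + 8)³ = 5³ = 125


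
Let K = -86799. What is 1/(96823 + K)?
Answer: 1/10024 ≈ 9.9761e-5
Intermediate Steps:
1/(96823 + K) = 1/(96823 - 86799) = 1/10024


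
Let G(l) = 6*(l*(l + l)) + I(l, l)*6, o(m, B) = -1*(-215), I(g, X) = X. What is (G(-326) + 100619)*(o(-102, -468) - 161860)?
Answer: -222096188875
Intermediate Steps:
o(m, B) = 215
G(l) = 6*l + 12*l² (G(l) = 6*(l*(l + l)) + l*6 = 6*(l*(2*l)) + 6*l = 6*(2*l²) + 6*l = 12*l² + 6*l = 6*l + 12*l²)
(G(-326) + 100619)*(o(-102, -468) - 161860) = (6*(-326)*(1 + 2*(-326)) + 100619)*(215 - 161860) = (6*(-326)*(1 - 652) + 100619)*(-161645) = (6*(-326)*(-651) + 100619)*(-161645) = (1273356 + 100619)*(-161645) = 1373975*(-161645) = -222096188875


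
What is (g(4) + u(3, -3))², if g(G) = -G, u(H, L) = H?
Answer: 1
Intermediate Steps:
(g(4) + u(3, -3))² = (-1*4 + 3)² = (-4 + 3)² = (-1)² = 1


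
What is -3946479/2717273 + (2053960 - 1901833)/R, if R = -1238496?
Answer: -1767023015085/1121777247136 ≈ -1.5752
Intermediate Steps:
-3946479/2717273 + (2053960 - 1901833)/R = -3946479/2717273 + (2053960 - 1901833)/(-1238496) = -3946479*1/2717273 + 152127*(-1/1238496) = -3946479/2717273 - 50709/412832 = -1767023015085/1121777247136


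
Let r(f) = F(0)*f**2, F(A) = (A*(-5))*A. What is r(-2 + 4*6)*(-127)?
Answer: 0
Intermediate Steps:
F(A) = -5*A**2 (F(A) = (-5*A)*A = -5*A**2)
r(f) = 0 (r(f) = (-5*0**2)*f**2 = (-5*0)*f**2 = 0*f**2 = 0)
r(-2 + 4*6)*(-127) = 0*(-127) = 0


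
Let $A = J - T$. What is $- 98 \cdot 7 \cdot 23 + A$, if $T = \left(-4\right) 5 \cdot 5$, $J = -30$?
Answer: $-15708$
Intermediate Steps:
$T = -100$ ($T = \left(-20\right) 5 = -100$)
$A = 70$ ($A = -30 - -100 = -30 + 100 = 70$)
$- 98 \cdot 7 \cdot 23 + A = - 98 \cdot 7 \cdot 23 + 70 = \left(-98\right) 161 + 70 = -15778 + 70 = -15708$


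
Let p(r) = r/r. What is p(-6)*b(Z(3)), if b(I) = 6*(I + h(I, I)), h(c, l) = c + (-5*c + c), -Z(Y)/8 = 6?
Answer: 576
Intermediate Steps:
Z(Y) = -48 (Z(Y) = -8*6 = -48)
h(c, l) = -3*c (h(c, l) = c - 4*c = -3*c)
p(r) = 1
b(I) = -12*I (b(I) = 6*(I - 3*I) = 6*(-2*I) = -12*I)
p(-6)*b(Z(3)) = 1*(-12*(-48)) = 1*576 = 576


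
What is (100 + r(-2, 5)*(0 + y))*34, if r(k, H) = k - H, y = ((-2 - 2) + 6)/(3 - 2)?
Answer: 2924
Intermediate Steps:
y = 2 (y = (-4 + 6)/1 = 2*1 = 2)
(100 + r(-2, 5)*(0 + y))*34 = (100 + (-2 - 1*5)*(0 + 2))*34 = (100 + (-2 - 5)*2)*34 = (100 - 7*2)*34 = (100 - 14)*34 = 86*34 = 2924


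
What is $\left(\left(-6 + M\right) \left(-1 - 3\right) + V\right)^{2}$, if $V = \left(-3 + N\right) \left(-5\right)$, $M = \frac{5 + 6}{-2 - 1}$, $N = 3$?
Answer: $\frac{13456}{9} \approx 1495.1$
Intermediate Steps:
$M = - \frac{11}{3}$ ($M = \frac{11}{-3} = 11 \left(- \frac{1}{3}\right) = - \frac{11}{3} \approx -3.6667$)
$V = 0$ ($V = \left(-3 + 3\right) \left(-5\right) = 0 \left(-5\right) = 0$)
$\left(\left(-6 + M\right) \left(-1 - 3\right) + V\right)^{2} = \left(\left(-6 - \frac{11}{3}\right) \left(-1 - 3\right) + 0\right)^{2} = \left(\left(- \frac{29}{3}\right) \left(-4\right) + 0\right)^{2} = \left(\frac{116}{3} + 0\right)^{2} = \left(\frac{116}{3}\right)^{2} = \frac{13456}{9}$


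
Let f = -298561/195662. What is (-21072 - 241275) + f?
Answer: -51331637275/195662 ≈ -2.6235e+5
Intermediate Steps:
f = -298561/195662 (f = -298561*1/195662 = -298561/195662 ≈ -1.5259)
(-21072 - 241275) + f = (-21072 - 241275) - 298561/195662 = -262347 - 298561/195662 = -51331637275/195662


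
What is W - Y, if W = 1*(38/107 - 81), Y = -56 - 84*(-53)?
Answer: -479001/107 ≈ -4476.6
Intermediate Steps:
Y = 4396 (Y = -56 + 4452 = 4396)
W = -8629/107 (W = 1*(38*(1/107) - 81) = 1*(38/107 - 81) = 1*(-8629/107) = -8629/107 ≈ -80.645)
W - Y = -8629/107 - 1*4396 = -8629/107 - 4396 = -479001/107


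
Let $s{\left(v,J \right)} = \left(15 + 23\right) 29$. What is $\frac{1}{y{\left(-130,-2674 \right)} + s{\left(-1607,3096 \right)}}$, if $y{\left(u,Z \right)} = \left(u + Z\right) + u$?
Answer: $- \frac{1}{1832} \approx -0.00054585$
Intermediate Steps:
$y{\left(u,Z \right)} = Z + 2 u$ ($y{\left(u,Z \right)} = \left(Z + u\right) + u = Z + 2 u$)
$s{\left(v,J \right)} = 1102$ ($s{\left(v,J \right)} = 38 \cdot 29 = 1102$)
$\frac{1}{y{\left(-130,-2674 \right)} + s{\left(-1607,3096 \right)}} = \frac{1}{\left(-2674 + 2 \left(-130\right)\right) + 1102} = \frac{1}{\left(-2674 - 260\right) + 1102} = \frac{1}{-2934 + 1102} = \frac{1}{-1832} = - \frac{1}{1832}$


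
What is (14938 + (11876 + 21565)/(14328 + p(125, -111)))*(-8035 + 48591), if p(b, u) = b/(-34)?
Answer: 295099501353920/487027 ≈ 6.0592e+8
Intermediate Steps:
p(b, u) = -b/34 (p(b, u) = b*(-1/34) = -b/34)
(14938 + (11876 + 21565)/(14328 + p(125, -111)))*(-8035 + 48591) = (14938 + (11876 + 21565)/(14328 - 1/34*125))*(-8035 + 48591) = (14938 + 33441/(14328 - 125/34))*40556 = (14938 + 33441/(487027/34))*40556 = (14938 + 33441*(34/487027))*40556 = (14938 + 1136994/487027)*40556 = (7276346320/487027)*40556 = 295099501353920/487027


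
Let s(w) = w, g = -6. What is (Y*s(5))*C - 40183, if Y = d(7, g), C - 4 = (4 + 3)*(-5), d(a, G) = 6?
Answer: -41113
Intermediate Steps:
C = -31 (C = 4 + (4 + 3)*(-5) = 4 + 7*(-5) = 4 - 35 = -31)
Y = 6
(Y*s(5))*C - 40183 = (6*5)*(-31) - 40183 = 30*(-31) - 40183 = -930 - 40183 = -41113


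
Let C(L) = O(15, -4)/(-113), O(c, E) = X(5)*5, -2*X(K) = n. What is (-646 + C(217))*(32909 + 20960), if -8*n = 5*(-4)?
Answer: -15727970323/452 ≈ -3.4796e+7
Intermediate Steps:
n = 5/2 (n = -5*(-4)/8 = -⅛*(-20) = 5/2 ≈ 2.5000)
X(K) = -5/4 (X(K) = -½*5/2 = -5/4)
O(c, E) = -25/4 (O(c, E) = -5/4*5 = -25/4)
C(L) = 25/452 (C(L) = -25/4/(-113) = -25/4*(-1/113) = 25/452)
(-646 + C(217))*(32909 + 20960) = (-646 + 25/452)*(32909 + 20960) = -291967/452*53869 = -15727970323/452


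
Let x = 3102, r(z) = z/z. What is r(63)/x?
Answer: 1/3102 ≈ 0.00032237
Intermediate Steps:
r(z) = 1
r(63)/x = 1/3102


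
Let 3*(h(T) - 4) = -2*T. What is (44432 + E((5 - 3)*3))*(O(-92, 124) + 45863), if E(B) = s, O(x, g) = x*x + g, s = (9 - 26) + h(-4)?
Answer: 7256412515/3 ≈ 2.4188e+9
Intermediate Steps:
h(T) = 4 - 2*T/3 (h(T) = 4 + (-2*T)/3 = 4 - 2*T/3)
s = -31/3 (s = (9 - 26) + (4 - ⅔*(-4)) = -17 + (4 + 8/3) = -17 + 20/3 = -31/3 ≈ -10.333)
O(x, g) = g + x² (O(x, g) = x² + g = g + x²)
E(B) = -31/3
(44432 + E((5 - 3)*3))*(O(-92, 124) + 45863) = (44432 - 31/3)*((124 + (-92)²) + 45863) = 133265*((124 + 8464) + 45863)/3 = 133265*(8588 + 45863)/3 = (133265/3)*54451 = 7256412515/3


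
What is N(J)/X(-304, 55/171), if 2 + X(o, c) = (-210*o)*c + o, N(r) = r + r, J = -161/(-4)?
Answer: 483/121364 ≈ 0.0039798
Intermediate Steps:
J = 161/4 (J = -161*(-¼) = 161/4 ≈ 40.250)
N(r) = 2*r
X(o, c) = -2 + o - 210*c*o (X(o, c) = -2 + ((-210*o)*c + o) = -2 + (-210*c*o + o) = -2 + (o - 210*c*o) = -2 + o - 210*c*o)
N(J)/X(-304, 55/171) = (2*(161/4))/(-2 - 304 - 210*55/171*(-304)) = 161/(2*(-2 - 304 - 210*55*(1/171)*(-304))) = 161/(2*(-2 - 304 - 210*55/171*(-304))) = 161/(2*(-2 - 304 + 61600/3)) = 161/(2*(60682/3)) = (161/2)*(3/60682) = 483/121364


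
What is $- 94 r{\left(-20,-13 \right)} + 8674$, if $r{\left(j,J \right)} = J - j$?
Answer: $8016$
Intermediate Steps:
$- 94 r{\left(-20,-13 \right)} + 8674 = - 94 \left(-13 - -20\right) + 8674 = - 94 \left(-13 + 20\right) + 8674 = \left(-94\right) 7 + 8674 = -658 + 8674 = 8016$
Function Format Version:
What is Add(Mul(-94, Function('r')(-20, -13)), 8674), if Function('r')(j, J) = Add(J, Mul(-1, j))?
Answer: 8016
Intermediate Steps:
Add(Mul(-94, Function('r')(-20, -13)), 8674) = Add(Mul(-94, Add(-13, Mul(-1, -20))), 8674) = Add(Mul(-94, Add(-13, 20)), 8674) = Add(Mul(-94, 7), 8674) = Add(-658, 8674) = 8016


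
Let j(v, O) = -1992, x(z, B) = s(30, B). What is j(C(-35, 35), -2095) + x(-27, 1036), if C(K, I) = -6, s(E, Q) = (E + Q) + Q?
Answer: 110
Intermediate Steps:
s(E, Q) = E + 2*Q
x(z, B) = 30 + 2*B
j(C(-35, 35), -2095) + x(-27, 1036) = -1992 + (30 + 2*1036) = -1992 + (30 + 2072) = -1992 + 2102 = 110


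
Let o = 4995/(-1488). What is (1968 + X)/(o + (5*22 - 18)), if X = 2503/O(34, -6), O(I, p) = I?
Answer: 17214920/747439 ≈ 23.032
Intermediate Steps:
o = -1665/496 (o = 4995*(-1/1488) = -1665/496 ≈ -3.3569)
X = 2503/34 ≈ 73.618
(1968 + X)/(o + (5*22 - 18)) = (1968 + 2503/34)/(-1665/496 + (5*22 - 18)) = 69415/(34*(-1665/496 + (110 - 18))) = 69415/(34*(-1665/496 + 92)) = 69415/(34*(43967/496)) = (69415/34)*(496/43967) = 17214920/747439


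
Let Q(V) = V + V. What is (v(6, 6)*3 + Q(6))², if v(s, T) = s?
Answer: 900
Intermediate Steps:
Q(V) = 2*V
(v(6, 6)*3 + Q(6))² = (6*3 + 2*6)² = (18 + 12)² = 30² = 900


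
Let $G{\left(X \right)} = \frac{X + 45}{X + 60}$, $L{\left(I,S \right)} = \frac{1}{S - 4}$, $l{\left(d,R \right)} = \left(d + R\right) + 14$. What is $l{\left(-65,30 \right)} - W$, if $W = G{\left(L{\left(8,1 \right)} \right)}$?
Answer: $- \frac{3893}{179} \approx -21.749$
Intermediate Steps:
$l{\left(d,R \right)} = 14 + R + d$ ($l{\left(d,R \right)} = \left(R + d\right) + 14 = 14 + R + d$)
$L{\left(I,S \right)} = \frac{1}{-4 + S}$
$G{\left(X \right)} = \frac{45 + X}{60 + X}$
$W = \frac{134}{179}$ ($W = \frac{45 + \frac{1}{-4 + 1}}{60 + \frac{1}{-4 + 1}} = \frac{45 + \frac{1}{-3}}{60 + \frac{1}{-3}} = \frac{45 - \frac{1}{3}}{60 - \frac{1}{3}} = \frac{1}{\frac{179}{3}} \cdot \frac{134}{3} = \frac{3}{179} \cdot \frac{134}{3} = \frac{134}{179} \approx 0.7486$)
$l{\left(-65,30 \right)} - W = \left(14 + 30 - 65\right) - \frac{134}{179} = -21 - \frac{134}{179} = - \frac{3893}{179}$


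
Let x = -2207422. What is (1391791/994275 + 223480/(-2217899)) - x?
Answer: 4867813232488776059/2205201528225 ≈ 2.2074e+6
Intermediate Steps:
(1391791/994275 + 223480/(-2217899)) - x = (1391791/994275 + 223480/(-2217899)) - 1*(-2207422) = (1391791*(1/994275) + 223480*(-1/2217899)) + 2207422 = (1391791/994275 - 223480/2217899) + 2207422 = 2864651290109/2205201528225 + 2207422 = 4867813232488776059/2205201528225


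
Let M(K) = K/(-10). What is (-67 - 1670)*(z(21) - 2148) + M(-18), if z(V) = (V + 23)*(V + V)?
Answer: 2605509/5 ≈ 5.2110e+5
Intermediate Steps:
z(V) = 2*V*(23 + V) (z(V) = (23 + V)*(2*V) = 2*V*(23 + V))
M(K) = -K/10 (M(K) = K*(-1/10) = -K/10)
(-67 - 1670)*(z(21) - 2148) + M(-18) = (-67 - 1670)*(2*21*(23 + 21) - 2148) - 1/10*(-18) = -1737*(2*21*44 - 2148) + 9/5 = -1737*(1848 - 2148) + 9/5 = -1737*(-300) + 9/5 = 521100 + 9/5 = 2605509/5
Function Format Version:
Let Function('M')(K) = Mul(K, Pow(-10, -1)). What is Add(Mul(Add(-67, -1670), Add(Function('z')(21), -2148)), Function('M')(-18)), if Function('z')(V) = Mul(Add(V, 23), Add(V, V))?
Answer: Rational(2605509, 5) ≈ 5.2110e+5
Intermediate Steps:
Function('z')(V) = Mul(2, V, Add(23, V)) (Function('z')(V) = Mul(Add(23, V), Mul(2, V)) = Mul(2, V, Add(23, V)))
Function('M')(K) = Mul(Rational(-1, 10), K) (Function('M')(K) = Mul(K, Rational(-1, 10)) = Mul(Rational(-1, 10), K))
Add(Mul(Add(-67, -1670), Add(Function('z')(21), -2148)), Function('M')(-18)) = Add(Mul(Add(-67, -1670), Add(Mul(2, 21, Add(23, 21)), -2148)), Mul(Rational(-1, 10), -18)) = Add(Mul(-1737, Add(Mul(2, 21, 44), -2148)), Rational(9, 5)) = Add(Mul(-1737, Add(1848, -2148)), Rational(9, 5)) = Add(Mul(-1737, -300), Rational(9, 5)) = Add(521100, Rational(9, 5)) = Rational(2605509, 5)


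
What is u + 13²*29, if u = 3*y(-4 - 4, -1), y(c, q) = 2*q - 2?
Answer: 4889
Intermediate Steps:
y(c, q) = -2 + 2*q
u = -12 (u = 3*(-2 + 2*(-1)) = 3*(-2 - 2) = 3*(-4) = -12)
u + 13²*29 = -12 + 13²*29 = -12 + 169*29 = -12 + 4901 = 4889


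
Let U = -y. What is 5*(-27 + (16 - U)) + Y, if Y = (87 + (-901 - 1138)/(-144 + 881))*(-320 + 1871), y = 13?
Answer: 8753950/67 ≈ 1.3066e+5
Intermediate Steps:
U = -13 (U = -1*13 = -13)
Y = 8753280/67 (Y = (87 - 2039/737)*1551 = (62080/737)*1551 = 8753280/67 ≈ 1.3065e+5)
5*(-27 + (16 - U)) + Y = 5*(-27 + (16 - 1*(-13))) + 8753280/67 = 5*(-27 + (16 + 13)) + 8753280/67 = 5*(-27 + 29) + 8753280/67 = 5*2 + 8753280/67 = 10 + 8753280/67 = 8753950/67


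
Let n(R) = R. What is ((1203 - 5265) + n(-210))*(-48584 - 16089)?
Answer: 276283056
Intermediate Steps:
((1203 - 5265) + n(-210))*(-48584 - 16089) = ((1203 - 5265) - 210)*(-48584 - 16089) = (-4062 - 210)*(-64673) = -4272*(-64673) = 276283056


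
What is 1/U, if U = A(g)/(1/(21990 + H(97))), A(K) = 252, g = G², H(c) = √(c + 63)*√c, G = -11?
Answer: 733/4061774472 - √970/30463308540 ≈ 1.7944e-7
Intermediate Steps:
H(c) = √c*√(63 + c) (H(c) = √(63 + c)*√c = √c*√(63 + c))
g = 121 (g = (-11)² = 121)
U = 5541480 + 1008*√970 (U = 252/(1/(21990 + √97*√(63 + 97))) = 252/(1/(21990 + √97*√160)) = 252/(1/(21990 + √97*(4*√10))) = 252/(1/(21990 + 4*√970)) = 252*(21990 + 4*√970) = 5541480 + 1008*√970 ≈ 5.5729e+6)
1/U = 1/(5541480 + 1008*√970)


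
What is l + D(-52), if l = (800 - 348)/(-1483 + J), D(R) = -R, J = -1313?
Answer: 36235/699 ≈ 51.838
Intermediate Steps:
l = -113/699 (l = (800 - 348)/(-1483 - 1313) = 452/(-2796) = 452*(-1/2796) = -113/699 ≈ -0.16166)
l + D(-52) = -113/699 - 1*(-52) = -113/699 + 52 = 36235/699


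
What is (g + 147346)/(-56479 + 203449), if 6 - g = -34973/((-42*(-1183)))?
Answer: 1464273289/1460470284 ≈ 1.0026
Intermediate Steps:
g = 333089/49686 (g = 6 - (-34973)/((-42*(-1183))) = 6 - (-34973)/49686 = 6 - 1*(-34973/49686) = 6 + 34973/49686 = 333089/49686 ≈ 6.7039)
(g + 147346)/(-56479 + 203449) = (333089/49686 + 147346)/(-56479 + 203449) = (7321366445/49686)/146970 = (7321366445/49686)*(1/146970) = 1464273289/1460470284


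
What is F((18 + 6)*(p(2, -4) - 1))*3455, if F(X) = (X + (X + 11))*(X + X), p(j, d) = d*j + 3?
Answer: 275626080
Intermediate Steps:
p(j, d) = 3 + d*j
F(X) = 2*X*(11 + 2*X) (F(X) = (X + (11 + X))*(2*X) = (11 + 2*X)*(2*X) = 2*X*(11 + 2*X))
F((18 + 6)*(p(2, -4) - 1))*3455 = (2*((18 + 6)*((3 - 4*2) - 1))*(11 + 2*((18 + 6)*((3 - 4*2) - 1))))*3455 = (2*(24*((3 - 8) - 1))*(11 + 2*(24*((3 - 8) - 1))))*3455 = (2*(24*(-5 - 1))*(11 + 2*(24*(-5 - 1))))*3455 = (2*(24*(-6))*(11 + 2*(24*(-6))))*3455 = (2*(-144)*(11 + 2*(-144)))*3455 = (2*(-144)*(11 - 288))*3455 = (2*(-144)*(-277))*3455 = 79776*3455 = 275626080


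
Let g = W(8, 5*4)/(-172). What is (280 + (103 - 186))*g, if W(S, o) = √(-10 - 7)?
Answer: -197*I*√17/172 ≈ -4.7224*I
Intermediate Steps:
W(S, o) = I*√17 (W(S, o) = √(-17) = I*√17)
g = -I*√17/172 (g = (I*√17)/(-172) = (I*√17)*(-1/172) = -I*√17/172 ≈ -0.023972*I)
(280 + (103 - 186))*g = (280 + (103 - 186))*(-I*√17/172) = (280 - 83)*(-I*√17/172) = 197*(-I*√17/172) = -197*I*√17/172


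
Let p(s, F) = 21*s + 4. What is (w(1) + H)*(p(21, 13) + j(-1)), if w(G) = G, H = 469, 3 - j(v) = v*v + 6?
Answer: 207270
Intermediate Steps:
j(v) = -3 - v**2 (j(v) = 3 - (v*v + 6) = 3 - (v**2 + 6) = 3 - (6 + v**2) = 3 + (-6 - v**2) = -3 - v**2)
p(s, F) = 4 + 21*s
(w(1) + H)*(p(21, 13) + j(-1)) = (1 + 469)*((4 + 21*21) + (-3 - 1*(-1)**2)) = 470*((4 + 441) + (-3 - 1*1)) = 470*(445 + (-3 - 1)) = 470*(445 - 4) = 470*441 = 207270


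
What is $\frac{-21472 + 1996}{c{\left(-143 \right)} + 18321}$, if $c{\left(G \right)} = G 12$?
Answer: $- \frac{2164}{1845} \approx -1.1729$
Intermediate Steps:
$c{\left(G \right)} = 12 G$
$\frac{-21472 + 1996}{c{\left(-143 \right)} + 18321} = \frac{-21472 + 1996}{12 \left(-143\right) + 18321} = - \frac{19476}{-1716 + 18321} = - \frac{19476}{16605} = \left(-19476\right) \frac{1}{16605} = - \frac{2164}{1845}$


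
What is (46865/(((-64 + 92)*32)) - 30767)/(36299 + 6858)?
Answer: -3931481/5524096 ≈ -0.71170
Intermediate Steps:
(46865/(((-64 + 92)*32)) - 30767)/(36299 + 6858) = (46865/((28*32)) - 30767)/43157 = (46865/896 - 30767)*(1/43157) = (46865*(1/896) - 30767)*(1/43157) = (6695/128 - 30767)*(1/43157) = -3931481/128*1/43157 = -3931481/5524096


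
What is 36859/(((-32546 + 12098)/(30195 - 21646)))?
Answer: -315107591/20448 ≈ -15410.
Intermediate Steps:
36859/(((-32546 + 12098)/(30195 - 21646))) = 36859/((-20448/8549)) = 36859/((-20448*1/8549)) = 36859/(-20448/8549) = 36859*(-8549/20448) = -315107591/20448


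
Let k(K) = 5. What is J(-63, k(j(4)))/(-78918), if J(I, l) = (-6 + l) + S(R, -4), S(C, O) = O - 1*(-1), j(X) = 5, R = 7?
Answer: 2/39459 ≈ 5.0686e-5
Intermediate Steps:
S(C, O) = 1 + O (S(C, O) = O + 1 = 1 + O)
J(I, l) = -9 + l (J(I, l) = (-6 + l) + (1 - 4) = (-6 + l) - 3 = -9 + l)
J(-63, k(j(4)))/(-78918) = (-9 + 5)/(-78918) = -4*(-1/78918) = 2/39459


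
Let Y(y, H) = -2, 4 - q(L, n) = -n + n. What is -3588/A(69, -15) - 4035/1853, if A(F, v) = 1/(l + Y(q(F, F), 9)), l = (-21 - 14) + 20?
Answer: 113021553/1853 ≈ 60994.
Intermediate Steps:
q(L, n) = 4 (q(L, n) = 4 - (-n + n) = 4 - 1*0 = 4 + 0 = 4)
l = -15 (l = -35 + 20 = -15)
A(F, v) = -1/17 (A(F, v) = 1/(-15 - 2) = 1/(-17) = -1/17)
-3588/A(69, -15) - 4035/1853 = -3588/(-1/17) - 4035/1853 = -3588*(-17) - 4035*1/1853 = 60996 - 4035/1853 = 113021553/1853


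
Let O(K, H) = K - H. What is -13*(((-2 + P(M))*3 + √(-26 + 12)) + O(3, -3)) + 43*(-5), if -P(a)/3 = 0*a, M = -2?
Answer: -215 - 13*I*√14 ≈ -215.0 - 48.642*I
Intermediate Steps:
P(a) = 0 (P(a) = -0*a = -3*0 = 0)
-13*(((-2 + P(M))*3 + √(-26 + 12)) + O(3, -3)) + 43*(-5) = -13*(((-2 + 0)*3 + √(-26 + 12)) + (3 - 1*(-3))) + 43*(-5) = -13*((-2*3 + √(-14)) + (3 + 3)) - 215 = -13*((-6 + I*√14) + 6) - 215 = -13*I*√14 - 215 = -215 - 13*I*√14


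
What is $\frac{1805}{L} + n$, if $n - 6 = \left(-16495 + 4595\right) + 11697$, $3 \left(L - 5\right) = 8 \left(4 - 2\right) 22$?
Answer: $- \frac{66884}{367} \approx -182.25$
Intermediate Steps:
$L = \frac{367}{3}$ ($L = 5 + \frac{8 \left(4 - 2\right) 22}{3} = 5 + \frac{8 \cdot 2 \cdot 22}{3} = 5 + \frac{16 \cdot 22}{3} = 5 + \frac{1}{3} \cdot 352 = 5 + \frac{352}{3} = \frac{367}{3} \approx 122.33$)
$n = -197$ ($n = 6 + \left(\left(-16495 + 4595\right) + 11697\right) = 6 + \left(-11900 + 11697\right) = 6 - 203 = -197$)
$\frac{1805}{L} + n = \frac{1805}{\frac{367}{3}} - 197 = 1805 \cdot \frac{3}{367} - 197 = \frac{5415}{367} - 197 = - \frac{66884}{367}$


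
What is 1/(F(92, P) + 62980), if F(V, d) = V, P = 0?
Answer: 1/63072 ≈ 1.5855e-5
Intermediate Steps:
1/(F(92, P) + 62980) = 1/(92 + 62980) = 1/63072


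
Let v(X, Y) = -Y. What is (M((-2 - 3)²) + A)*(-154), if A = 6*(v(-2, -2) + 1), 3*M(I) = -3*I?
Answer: 1078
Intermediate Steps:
M(I) = -I (M(I) = (-3*I)/3 = -I)
A = 18 (A = 6*(-1*(-2) + 1) = 6*(2 + 1) = 6*3 = 18)
(M((-2 - 3)²) + A)*(-154) = (-(-2 - 3)² + 18)*(-154) = (-1*(-5)² + 18)*(-154) = (-1*25 + 18)*(-154) = (-25 + 18)*(-154) = -7*(-154) = 1078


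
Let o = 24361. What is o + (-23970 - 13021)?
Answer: -12630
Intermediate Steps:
o + (-23970 - 13021) = 24361 + (-23970 - 13021) = 24361 - 36991 = -12630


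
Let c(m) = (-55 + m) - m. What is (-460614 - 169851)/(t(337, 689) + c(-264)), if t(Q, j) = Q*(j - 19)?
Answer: -42031/15049 ≈ -2.7929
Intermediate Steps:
c(m) = -55
t(Q, j) = Q*(-19 + j)
(-460614 - 169851)/(t(337, 689) + c(-264)) = (-460614 - 169851)/(337*(-19 + 689) - 55) = -630465/(337*670 - 55) = -630465/(225790 - 55) = -630465/225735 = -630465*1/225735 = -42031/15049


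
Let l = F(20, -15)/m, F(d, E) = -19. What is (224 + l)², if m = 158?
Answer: 1251249129/24964 ≈ 50122.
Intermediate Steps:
l = -19/158 ≈ -0.12025
(224 + l)² = (224 - 19/158)² = (35373/158)² = 1251249129/24964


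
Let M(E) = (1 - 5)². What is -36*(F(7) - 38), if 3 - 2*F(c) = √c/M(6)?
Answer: 1314 + 9*√7/8 ≈ 1317.0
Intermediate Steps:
M(E) = 16 (M(E) = (-4)² = 16)
F(c) = 3/2 - √c/32 (F(c) = 3/2 - √c/(2*16) = 3/2 - √c/32)
-36*(F(7) - 38) = -36*((3/2 - √7/32) - 38) = -36*(-73/2 - √7/32) = 1314 + 9*√7/8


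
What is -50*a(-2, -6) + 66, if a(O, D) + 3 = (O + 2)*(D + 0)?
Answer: 216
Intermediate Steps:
a(O, D) = -3 + D*(2 + O) (a(O, D) = -3 + (O + 2)*(D + 0) = -3 + (2 + O)*D = -3 + D*(2 + O))
-50*a(-2, -6) + 66 = -50*(-3 + 2*(-6) - 6*(-2)) + 66 = -50*(-3 - 12 + 12) + 66 = -50*(-3) + 66 = 150 + 66 = 216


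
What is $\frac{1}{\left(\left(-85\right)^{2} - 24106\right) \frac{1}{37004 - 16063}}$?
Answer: $- \frac{20941}{16881} \approx -1.2405$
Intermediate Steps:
$\frac{1}{\left(\left(-85\right)^{2} - 24106\right) \frac{1}{37004 - 16063}} = \frac{1}{\left(7225 - 24106\right) \frac{1}{20941}} = \frac{1}{\left(-16881\right) \frac{1}{20941}} = \frac{1}{- \frac{16881}{20941}} = - \frac{20941}{16881}$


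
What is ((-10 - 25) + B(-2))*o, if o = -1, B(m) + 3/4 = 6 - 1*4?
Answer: 135/4 ≈ 33.750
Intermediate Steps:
B(m) = 5/4 (B(m) = -3/4 + (6 - 1*4) = -3/4 + (6 - 4) = -3/4 + 2 = 5/4)
((-10 - 25) + B(-2))*o = ((-10 - 25) + 5/4)*(-1) = (-35 + 5/4)*(-1) = -135/4*(-1) = 135/4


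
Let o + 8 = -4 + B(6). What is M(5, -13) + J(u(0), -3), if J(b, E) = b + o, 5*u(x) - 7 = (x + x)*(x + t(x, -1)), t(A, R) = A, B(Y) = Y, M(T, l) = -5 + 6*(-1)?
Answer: -78/5 ≈ -15.600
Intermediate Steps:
M(T, l) = -11 (M(T, l) = -5 - 6 = -11)
u(x) = 7/5 + 4*x²/5 (u(x) = 7/5 + ((x + x)*(x + x))/5 = 7/5 + ((2*x)*(2*x))/5 = 7/5 + (4*x²)/5 = 7/5 + 4*x²/5)
o = -6 (o = -8 + (-4 + 6) = -8 + 2 = -6)
J(b, E) = -6 + b (J(b, E) = b - 6 = -6 + b)
M(5, -13) + J(u(0), -3) = -11 + (-6 + (7/5 + (⅘)*0²)) = -11 + (-6 + (7/5 + (⅘)*0)) = -11 + (-6 + (7/5 + 0)) = -11 + (-6 + 7/5) = -11 - 23/5 = -78/5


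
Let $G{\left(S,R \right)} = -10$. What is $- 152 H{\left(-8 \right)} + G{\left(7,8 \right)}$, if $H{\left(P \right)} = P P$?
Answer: $-9738$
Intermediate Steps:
$H{\left(P \right)} = P^{2}$
$- 152 H{\left(-8 \right)} + G{\left(7,8 \right)} = - 152 \left(-8\right)^{2} - 10 = \left(-152\right) 64 - 10 = -9728 - 10 = -9738$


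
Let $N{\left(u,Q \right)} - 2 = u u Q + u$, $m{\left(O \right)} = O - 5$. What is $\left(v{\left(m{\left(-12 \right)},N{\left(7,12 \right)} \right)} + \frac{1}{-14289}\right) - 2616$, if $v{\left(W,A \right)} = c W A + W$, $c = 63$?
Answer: $- \frac{9173823781}{14289} \approx -6.4202 \cdot 10^{5}$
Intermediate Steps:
$m{\left(O \right)} = -5 + O$
$N{\left(u,Q \right)} = 2 + u + Q u^{2}$ ($N{\left(u,Q \right)} = 2 + \left(u u Q + u\right) = 2 + \left(u^{2} Q + u\right) = 2 + \left(Q u^{2} + u\right) = 2 + \left(u + Q u^{2}\right) = 2 + u + Q u^{2}$)
$v{\left(W,A \right)} = W + 63 A W$ ($v{\left(W,A \right)} = 63 W A + W = 63 A W + W = W + 63 A W$)
$\left(v{\left(m{\left(-12 \right)},N{\left(7,12 \right)} \right)} + \frac{1}{-14289}\right) - 2616 = \left(\left(-5 - 12\right) \left(1 + 63 \left(2 + 7 + 12 \cdot 7^{2}\right)\right) + \frac{1}{-14289}\right) - 2616 = \left(- 17 \left(1 + 63 \left(2 + 7 + 12 \cdot 49\right)\right) - \frac{1}{14289}\right) - 2616 = \left(- 17 \left(1 + 63 \left(2 + 7 + 588\right)\right) - \frac{1}{14289}\right) - 2616 = \left(- 17 \left(1 + 63 \cdot 597\right) - \frac{1}{14289}\right) - 2616 = \left(- 17 \left(1 + 37611\right) - \frac{1}{14289}\right) - 2616 = \left(\left(-17\right) 37612 - \frac{1}{14289}\right) - 2616 = \left(-639404 - \frac{1}{14289}\right) - 2616 = - \frac{9136443757}{14289} - 2616 = - \frac{9173823781}{14289}$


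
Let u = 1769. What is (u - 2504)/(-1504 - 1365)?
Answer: 735/2869 ≈ 0.25619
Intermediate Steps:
(u - 2504)/(-1504 - 1365) = (1769 - 2504)/(-1504 - 1365) = -735/(-2869) = -735*(-1/2869) = 735/2869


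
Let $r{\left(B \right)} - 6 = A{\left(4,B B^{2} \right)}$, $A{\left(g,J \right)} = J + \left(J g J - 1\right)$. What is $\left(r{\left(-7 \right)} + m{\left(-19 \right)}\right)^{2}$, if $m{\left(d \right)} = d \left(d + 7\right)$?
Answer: $221357076196$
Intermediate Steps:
$m{\left(d \right)} = d \left(7 + d\right)$
$A{\left(g,J \right)} = -1 + J + g J^{2}$ ($A{\left(g,J \right)} = J + \left(g J^{2} - 1\right) = J + \left(-1 + g J^{2}\right) = -1 + J + g J^{2}$)
$r{\left(B \right)} = 5 + B^{3} + 4 B^{6}$ ($r{\left(B \right)} = 6 + \left(-1 + B B^{2} + 4 \left(B B^{2}\right)^{2}\right) = 6 + \left(-1 + B^{3} + 4 \left(B^{3}\right)^{2}\right) = 6 + \left(-1 + B^{3} + 4 B^{6}\right) = 5 + B^{3} + 4 B^{6}$)
$\left(r{\left(-7 \right)} + m{\left(-19 \right)}\right)^{2} = \left(\left(5 + \left(-7\right)^{3} + 4 \left(-7\right)^{6}\right) - 19 \left(7 - 19\right)\right)^{2} = \left(\left(5 - 343 + 4 \cdot 117649\right) - -228\right)^{2} = \left(\left(5 - 343 + 470596\right) + 228\right)^{2} = \left(470258 + 228\right)^{2} = 470486^{2} = 221357076196$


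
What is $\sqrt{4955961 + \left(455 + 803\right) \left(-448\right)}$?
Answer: $\sqrt{4392377} \approx 2095.8$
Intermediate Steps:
$\sqrt{4955961 + \left(455 + 803\right) \left(-448\right)} = \sqrt{4955961 + 1258 \left(-448\right)} = \sqrt{4955961 - 563584} = \sqrt{4392377}$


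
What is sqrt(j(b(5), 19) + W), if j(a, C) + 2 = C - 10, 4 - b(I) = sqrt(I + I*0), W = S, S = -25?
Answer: 3*I*sqrt(2) ≈ 4.2426*I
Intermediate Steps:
W = -25
b(I) = 4 - sqrt(I) (b(I) = 4 - sqrt(I + I*0) = 4 - sqrt(I + 0) = 4 - sqrt(I))
j(a, C) = -12 + C (j(a, C) = -2 + (C - 10) = -2 + (-10 + C) = -12 + C)
sqrt(j(b(5), 19) + W) = sqrt((-12 + 19) - 25) = sqrt(7 - 25) = sqrt(-18) = 3*I*sqrt(2)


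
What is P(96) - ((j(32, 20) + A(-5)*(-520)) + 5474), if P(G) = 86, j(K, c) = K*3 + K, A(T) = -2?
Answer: -6556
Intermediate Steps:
j(K, c) = 4*K (j(K, c) = 3*K + K = 4*K)
P(96) - ((j(32, 20) + A(-5)*(-520)) + 5474) = 86 - ((4*32 - 2*(-520)) + 5474) = 86 - ((128 + 1040) + 5474) = 86 - (1168 + 5474) = 86 - 1*6642 = 86 - 6642 = -6556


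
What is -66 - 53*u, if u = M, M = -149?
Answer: 7831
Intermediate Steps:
u = -149
-66 - 53*u = -66 - 53*(-149) = -66 + 7897 = 7831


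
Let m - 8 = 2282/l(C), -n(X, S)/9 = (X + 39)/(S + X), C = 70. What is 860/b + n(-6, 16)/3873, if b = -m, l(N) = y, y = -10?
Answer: 55404001/14213910 ≈ 3.8979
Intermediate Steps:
l(N) = -10
n(X, S) = -9*(39 + X)/(S + X) (n(X, S) = -9*(X + 39)/(S + X) = -9*(39 + X)/(S + X))
m = -1101/5 (m = 8 + 2282/(-10) = 8 + 2282*(-⅒) = 8 - 1141/5 = -1101/5 ≈ -220.20)
b = 1101/5 (b = -1*(-1101/5) = 1101/5 ≈ 220.20)
860/b + n(-6, 16)/3873 = 860/(1101/5) + (9*(-39 - 1*(-6))/(16 - 6))/3873 = 860*(5/1101) + (9*(-39 + 6)/10)*(1/3873) = 4300/1101 + (9*(⅒)*(-33))*(1/3873) = 4300/1101 - 297/10*1/3873 = 4300/1101 - 99/12910 = 55404001/14213910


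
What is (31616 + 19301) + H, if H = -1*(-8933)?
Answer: 59850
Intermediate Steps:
H = 8933
(31616 + 19301) + H = (31616 + 19301) + 8933 = 50917 + 8933 = 59850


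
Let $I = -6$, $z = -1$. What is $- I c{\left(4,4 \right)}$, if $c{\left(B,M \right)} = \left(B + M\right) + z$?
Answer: $42$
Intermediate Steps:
$c{\left(B,M \right)} = -1 + B + M$ ($c{\left(B,M \right)} = \left(B + M\right) - 1 = -1 + B + M$)
$- I c{\left(4,4 \right)} = - \left(-6\right) \left(-1 + 4 + 4\right) = - \left(-6\right) 7 = \left(-1\right) \left(-42\right) = 42$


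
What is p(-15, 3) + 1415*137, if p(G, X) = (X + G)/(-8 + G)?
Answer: 4458677/23 ≈ 1.9386e+5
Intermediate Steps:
p(G, X) = (G + X)/(-8 + G)
p(-15, 3) + 1415*137 = (-15 + 3)/(-8 - 15) + 1415*137 = -12/(-23) + 193855 = -1/23*(-12) + 193855 = 12/23 + 193855 = 4458677/23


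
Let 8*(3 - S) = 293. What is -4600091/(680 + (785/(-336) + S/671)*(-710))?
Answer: -518559058248/267656755 ≈ -1937.4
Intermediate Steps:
S = -269/8 (S = 3 - ⅛*293 = 3 - 293/8 = -269/8 ≈ -33.625)
-4600091/(680 + (785/(-336) + S/671)*(-710)) = -4600091/(680 + (785/(-336) - 269/8/671)*(-710)) = -4600091/(680 + (785*(-1/336) - 269/8*1/671)*(-710)) = -4600091/(680 + (-785/336 - 269/5368)*(-710)) = -4600091/(680 - 538033/225456*(-710)) = -4600091/(680 + 191001715/112728) = -4600091/267656755/112728 = -4600091*112728/267656755 = -518559058248/267656755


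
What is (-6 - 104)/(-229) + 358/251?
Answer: 109592/57479 ≈ 1.9066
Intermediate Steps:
(-6 - 104)/(-229) + 358/251 = -110*(-1/229) + 358*(1/251) = 110/229 + 358/251 = 109592/57479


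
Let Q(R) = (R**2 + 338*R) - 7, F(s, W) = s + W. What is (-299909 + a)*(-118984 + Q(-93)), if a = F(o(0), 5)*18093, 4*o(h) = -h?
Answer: 29694132544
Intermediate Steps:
o(h) = -h/4 (o(h) = (-h)/4 = -h/4)
F(s, W) = W + s
Q(R) = -7 + R**2 + 338*R
a = 90465 (a = (5 - 1/4*0)*18093 = (5 + 0)*18093 = 5*18093 = 90465)
(-299909 + a)*(-118984 + Q(-93)) = (-299909 + 90465)*(-118984 + (-7 + (-93)**2 + 338*(-93))) = -209444*(-118984 + (-7 + 8649 - 31434)) = -209444*(-118984 - 22792) = -209444*(-141776) = 29694132544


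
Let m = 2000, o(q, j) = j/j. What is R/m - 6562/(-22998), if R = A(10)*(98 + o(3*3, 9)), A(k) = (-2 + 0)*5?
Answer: -482201/2299800 ≈ -0.20967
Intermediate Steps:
o(q, j) = 1
A(k) = -10 (A(k) = -2*5 = -10)
R = -990 (R = -10*(98 + 1) = -10*99 = -990)
R/m - 6562/(-22998) = -990/2000 - 6562/(-22998) = -990*1/2000 - 6562*(-1/22998) = -99/200 + 3281/11499 = -482201/2299800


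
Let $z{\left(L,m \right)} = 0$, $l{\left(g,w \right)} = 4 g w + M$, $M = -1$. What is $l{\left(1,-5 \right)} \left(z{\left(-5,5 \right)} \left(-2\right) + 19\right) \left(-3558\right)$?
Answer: $1419642$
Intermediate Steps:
$l{\left(g,w \right)} = -1 + 4 g w$ ($l{\left(g,w \right)} = 4 g w - 1 = -1 + 4 g w$)
$l{\left(1,-5 \right)} \left(z{\left(-5,5 \right)} \left(-2\right) + 19\right) \left(-3558\right) = \left(-1 + 4 \cdot 1 \left(-5\right)\right) \left(0 \left(-2\right) + 19\right) \left(-3558\right) = \left(-1 - 20\right) \left(0 + 19\right) \left(-3558\right) = \left(-21\right) 19 \left(-3558\right) = \left(-399\right) \left(-3558\right) = 1419642$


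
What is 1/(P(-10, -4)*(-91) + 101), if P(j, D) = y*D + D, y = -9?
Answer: -1/2811 ≈ -0.00035575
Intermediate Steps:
P(j, D) = -8*D (P(j, D) = -9*D + D = -8*D)
1/(P(-10, -4)*(-91) + 101) = 1/(-8*(-4)*(-91) + 101) = 1/(32*(-91) + 101) = 1/(-2912 + 101) = 1/(-2811) = -1/2811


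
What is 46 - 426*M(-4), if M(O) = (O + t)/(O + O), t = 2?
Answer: -121/2 ≈ -60.500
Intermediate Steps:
M(O) = (2 + O)/(2*O) (M(O) = (O + 2)/(O + O) = (2 + O)/((2*O)) = (2 + O)*(1/(2*O)) = (2 + O)/(2*O))
46 - 426*M(-4) = 46 - 213*(2 - 4)/(-4) = 46 - 213*(-1)*(-2)/4 = 46 - 426*1/4 = 46 - 213/2 = -121/2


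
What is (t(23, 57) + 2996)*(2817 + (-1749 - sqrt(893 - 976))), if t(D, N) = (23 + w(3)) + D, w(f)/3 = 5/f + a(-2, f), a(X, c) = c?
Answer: 3263808 - 3056*I*sqrt(83) ≈ 3.2638e+6 - 27842.0*I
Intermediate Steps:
w(f) = 3*f + 15/f (w(f) = 3*(5/f + f) = 3*(f + 5/f) = 3*f + 15/f)
t(D, N) = 37 + D (t(D, N) = (23 + (3*3 + 15/3)) + D = (23 + (9 + 15*(1/3))) + D = (23 + (9 + 5)) + D = (23 + 14) + D = 37 + D)
(t(23, 57) + 2996)*(2817 + (-1749 - sqrt(893 - 976))) = ((37 + 23) + 2996)*(2817 + (-1749 - sqrt(893 - 976))) = (60 + 2996)*(2817 + (-1749 - sqrt(-83))) = 3056*(2817 + (-1749 - I*sqrt(83))) = 3056*(1068 - I*sqrt(83)) = 3263808 - 3056*I*sqrt(83)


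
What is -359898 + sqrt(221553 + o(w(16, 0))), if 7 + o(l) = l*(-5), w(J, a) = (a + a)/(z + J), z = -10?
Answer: -359898 + sqrt(221546) ≈ -3.5943e+5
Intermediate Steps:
w(J, a) = 2*a/(-10 + J) (w(J, a) = (a + a)/(-10 + J) = (2*a)/(-10 + J) = 2*a/(-10 + J))
o(l) = -7 - 5*l (o(l) = -7 + l*(-5) = -7 - 5*l)
-359898 + sqrt(221553 + o(w(16, 0))) = -359898 + sqrt(221553 + (-7 - 10*0/(-10 + 16))) = -359898 + sqrt(221553 + (-7 - 10*0/6)) = -359898 + sqrt(221553 + (-7 - 5*0)) = -359898 + sqrt(221553 + (-7 + 0)) = -359898 + sqrt(221553 - 7) = -359898 + sqrt(221546)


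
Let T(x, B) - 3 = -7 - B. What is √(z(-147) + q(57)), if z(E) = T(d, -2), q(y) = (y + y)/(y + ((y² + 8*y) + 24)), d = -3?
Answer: I*√784333/631 ≈ 1.4035*I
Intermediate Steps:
T(x, B) = -4 - B (T(x, B) = 3 + (-7 - B) = -4 - B)
q(y) = 2*y/(24 + y² + 9*y) (q(y) = (2*y)/(y + (24 + y² + 8*y)) = (2*y)/(24 + y² + 9*y) = 2*y/(24 + y² + 9*y))
z(E) = -2 (z(E) = -4 - 1*(-2) = -4 + 2 = -2)
√(z(-147) + q(57)) = √(-2 + 2*57/(24 + 57² + 9*57)) = √(-2 + 2*57/(24 + 3249 + 513)) = √(-2 + 2*57/3786) = √(-2 + 2*57*(1/3786)) = √(-2 + 19/631) = √(-1243/631) = I*√784333/631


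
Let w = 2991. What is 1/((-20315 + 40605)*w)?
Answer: 1/60687390 ≈ 1.6478e-8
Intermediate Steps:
1/((-20315 + 40605)*w) = 1/((-20315 + 40605)*2991) = (1/2991)/20290 = (1/20290)*(1/2991) = 1/60687390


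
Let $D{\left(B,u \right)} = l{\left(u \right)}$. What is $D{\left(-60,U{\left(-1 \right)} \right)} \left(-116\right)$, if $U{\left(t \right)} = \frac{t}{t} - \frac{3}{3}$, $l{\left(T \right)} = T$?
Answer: $0$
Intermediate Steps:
$U{\left(t \right)} = 0$ ($U{\left(t \right)} = 1 - 1 = 0$)
$D{\left(B,u \right)} = u$
$D{\left(-60,U{\left(-1 \right)} \right)} \left(-116\right) = 0 \left(-116\right) = 0$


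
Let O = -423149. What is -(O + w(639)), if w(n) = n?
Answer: 422510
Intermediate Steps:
-(O + w(639)) = -(-423149 + 639) = -1*(-422510) = 422510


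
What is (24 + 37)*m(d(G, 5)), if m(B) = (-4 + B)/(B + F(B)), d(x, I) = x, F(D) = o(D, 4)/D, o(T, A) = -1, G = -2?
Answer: 244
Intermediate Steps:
F(D) = -1/D
m(B) = (-4 + B)/(B - 1/B)
(24 + 37)*m(d(G, 5)) = (24 + 37)*(-2*(-4 - 2)/(-1 + (-2)**2)) = 61*(-2*(-6)/(-1 + 4)) = 61*(-2*(-6)/3) = 61*(-2*1/3*(-6)) = 61*4 = 244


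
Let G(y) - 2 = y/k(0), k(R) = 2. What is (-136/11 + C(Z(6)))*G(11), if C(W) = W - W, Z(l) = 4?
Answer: -1020/11 ≈ -92.727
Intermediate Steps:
G(y) = 2 + y/2
C(W) = 0
(-136/11 + C(Z(6)))*G(11) = (-136/11 + 0)*(2 + (1/2)*11) = (-136*1/11 + 0)*(2 + 11/2) = (-136/11 + 0)*(15/2) = -136/11*15/2 = -1020/11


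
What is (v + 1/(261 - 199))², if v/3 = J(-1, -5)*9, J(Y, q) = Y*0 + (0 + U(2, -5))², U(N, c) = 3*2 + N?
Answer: 11478336769/3844 ≈ 2.9860e+6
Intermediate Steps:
U(N, c) = 6 + N
J(Y, q) = 64 (J(Y, q) = Y*0 + (0 + (6 + 2))² = 0 + (0 + 8)² = 0 + 8² = 0 + 64 = 64)
v = 1728 (v = 3*(64*9) = 3*576 = 1728)
(v + 1/(261 - 199))² = (1728 + 1/(261 - 199))² = (1728 + 1/62)² = (107137/62)² = 11478336769/3844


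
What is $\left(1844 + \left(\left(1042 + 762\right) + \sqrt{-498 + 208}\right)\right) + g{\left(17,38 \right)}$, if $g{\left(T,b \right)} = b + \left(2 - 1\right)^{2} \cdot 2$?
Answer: $3688 + i \sqrt{290} \approx 3688.0 + 17.029 i$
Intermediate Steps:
$g{\left(T,b \right)} = 2 + b$ ($g{\left(T,b \right)} = b + 1^{2} \cdot 2 = b + 1 \cdot 2 = b + 2 = 2 + b$)
$\left(1844 + \left(\left(1042 + 762\right) + \sqrt{-498 + 208}\right)\right) + g{\left(17,38 \right)} = \left(1844 + \left(\left(1042 + 762\right) + \sqrt{-498 + 208}\right)\right) + \left(2 + 38\right) = \left(1844 + \left(1804 + \sqrt{-290}\right)\right) + 40 = \left(1844 + \left(1804 + i \sqrt{290}\right)\right) + 40 = \left(3648 + i \sqrt{290}\right) + 40 = 3688 + i \sqrt{290}$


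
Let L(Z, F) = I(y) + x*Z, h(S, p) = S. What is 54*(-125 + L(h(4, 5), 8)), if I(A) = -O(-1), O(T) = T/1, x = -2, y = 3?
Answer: -7128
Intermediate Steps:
O(T) = T (O(T) = T*1 = T)
I(A) = 1 (I(A) = -1*(-1) = 1)
L(Z, F) = 1 - 2*Z
54*(-125 + L(h(4, 5), 8)) = 54*(-125 + (1 - 2*4)) = 54*(-125 + (1 - 8)) = 54*(-125 - 7) = 54*(-132) = -7128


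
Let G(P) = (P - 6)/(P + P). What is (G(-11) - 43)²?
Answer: 863041/484 ≈ 1783.1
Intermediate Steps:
G(P) = (-6 + P)/(2*P) (G(P) = (-6 + P)/((2*P)) = (-6 + P)*(1/(2*P)) = (-6 + P)/(2*P))
(G(-11) - 43)² = ((½)*(-6 - 11)/(-11) - 43)² = ((½)*(-1/11)*(-17) - 43)² = (17/22 - 43)² = (-929/22)² = 863041/484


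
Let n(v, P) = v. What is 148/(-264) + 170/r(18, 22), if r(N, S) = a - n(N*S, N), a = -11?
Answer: -2389/2442 ≈ -0.97830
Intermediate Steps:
r(N, S) = -11 - N*S
148/(-264) + 170/r(18, 22) = 148/(-264) + 170/(-11 - 1*18*22) = 148*(-1/264) + 170/(-11 - 396) = -37/66 + 170/(-407) = -37/66 + 170*(-1/407) = -37/66 - 170/407 = -2389/2442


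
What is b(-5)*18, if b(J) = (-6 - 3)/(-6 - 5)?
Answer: 162/11 ≈ 14.727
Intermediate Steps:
b(J) = 9/11 (b(J) = -9/(-11) = -9*(-1/11) = 9/11)
b(-5)*18 = (9/11)*18 = 162/11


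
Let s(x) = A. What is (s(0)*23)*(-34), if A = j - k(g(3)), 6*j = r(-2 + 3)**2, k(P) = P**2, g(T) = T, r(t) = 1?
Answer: 20723/3 ≈ 6907.7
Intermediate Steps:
j = 1/6 (j = (1/6)*1**2 = (1/6)*1 = 1/6 ≈ 0.16667)
A = -53/6 (A = 1/6 - 1*3**2 = 1/6 - 1*9 = 1/6 - 9 = -53/6 ≈ -8.8333)
s(x) = -53/6
(s(0)*23)*(-34) = -53/6*23*(-34) = -1219/6*(-34) = 20723/3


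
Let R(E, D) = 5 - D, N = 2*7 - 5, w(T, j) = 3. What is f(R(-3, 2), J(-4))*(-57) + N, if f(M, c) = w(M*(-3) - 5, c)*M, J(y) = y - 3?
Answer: -504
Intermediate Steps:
J(y) = -3 + y
N = 9 (N = 14 - 5 = 9)
f(M, c) = 3*M
f(R(-3, 2), J(-4))*(-57) + N = (3*(5 - 1*2))*(-57) + 9 = (3*(5 - 2))*(-57) + 9 = (3*3)*(-57) + 9 = 9*(-57) + 9 = -513 + 9 = -504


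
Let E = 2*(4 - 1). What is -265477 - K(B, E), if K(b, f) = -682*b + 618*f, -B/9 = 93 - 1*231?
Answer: 577859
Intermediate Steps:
E = 6 (E = 2*3 = 6)
B = 1242 (B = -9*(93 - 1*231) = -9*(93 - 231) = -9*(-138) = 1242)
-265477 - K(B, E) = -265477 - (-682*1242 + 618*6) = -265477 - (-847044 + 3708) = -265477 - 1*(-843336) = -265477 + 843336 = 577859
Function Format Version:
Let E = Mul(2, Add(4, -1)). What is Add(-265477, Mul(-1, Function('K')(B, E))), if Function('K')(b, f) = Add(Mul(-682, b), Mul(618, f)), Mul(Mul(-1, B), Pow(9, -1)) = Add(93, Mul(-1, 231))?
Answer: 577859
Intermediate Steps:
E = 6 (E = Mul(2, 3) = 6)
B = 1242 (B = Mul(-9, Add(93, Mul(-1, 231))) = Mul(-9, Add(93, -231)) = Mul(-9, -138) = 1242)
Add(-265477, Mul(-1, Function('K')(B, E))) = Add(-265477, Mul(-1, Add(Mul(-682, 1242), Mul(618, 6)))) = Add(-265477, Mul(-1, Add(-847044, 3708))) = Add(-265477, Mul(-1, -843336)) = Add(-265477, 843336) = 577859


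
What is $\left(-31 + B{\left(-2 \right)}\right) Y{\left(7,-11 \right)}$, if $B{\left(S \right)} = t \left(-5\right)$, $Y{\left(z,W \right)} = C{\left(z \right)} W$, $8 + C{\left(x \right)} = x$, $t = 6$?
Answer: $-671$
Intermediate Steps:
$C{\left(x \right)} = -8 + x$
$Y{\left(z,W \right)} = W \left(-8 + z\right)$ ($Y{\left(z,W \right)} = \left(-8 + z\right) W = W \left(-8 + z\right)$)
$B{\left(S \right)} = -30$ ($B{\left(S \right)} = 6 \left(-5\right) = -30$)
$\left(-31 + B{\left(-2 \right)}\right) Y{\left(7,-11 \right)} = \left(-31 - 30\right) \left(- 11 \left(-8 + 7\right)\right) = - 61 \left(\left(-11\right) \left(-1\right)\right) = \left(-61\right) 11 = -671$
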